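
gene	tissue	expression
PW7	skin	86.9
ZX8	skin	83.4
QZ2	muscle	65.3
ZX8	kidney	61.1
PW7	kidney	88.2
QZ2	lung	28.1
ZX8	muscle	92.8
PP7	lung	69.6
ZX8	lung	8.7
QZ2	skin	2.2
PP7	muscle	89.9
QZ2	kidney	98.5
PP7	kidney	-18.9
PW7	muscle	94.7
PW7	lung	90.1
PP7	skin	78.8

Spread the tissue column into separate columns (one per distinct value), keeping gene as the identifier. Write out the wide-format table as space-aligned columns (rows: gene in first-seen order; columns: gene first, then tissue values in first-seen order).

Columns: gene plus the 4 distinct tissue values (skin, muscle, kidney, lung).
For example, row PW7 column skin takes expression=86.9 from the long row (PW7, skin).

gene  skin  muscle  kidney  lung
PW7   86.9  94.7    88.2    90.1
ZX8   83.4  92.8    61.1    8.7 
QZ2   2.2   65.3    98.5    28.1
PP7   78.8  89.9    -18.9   69.6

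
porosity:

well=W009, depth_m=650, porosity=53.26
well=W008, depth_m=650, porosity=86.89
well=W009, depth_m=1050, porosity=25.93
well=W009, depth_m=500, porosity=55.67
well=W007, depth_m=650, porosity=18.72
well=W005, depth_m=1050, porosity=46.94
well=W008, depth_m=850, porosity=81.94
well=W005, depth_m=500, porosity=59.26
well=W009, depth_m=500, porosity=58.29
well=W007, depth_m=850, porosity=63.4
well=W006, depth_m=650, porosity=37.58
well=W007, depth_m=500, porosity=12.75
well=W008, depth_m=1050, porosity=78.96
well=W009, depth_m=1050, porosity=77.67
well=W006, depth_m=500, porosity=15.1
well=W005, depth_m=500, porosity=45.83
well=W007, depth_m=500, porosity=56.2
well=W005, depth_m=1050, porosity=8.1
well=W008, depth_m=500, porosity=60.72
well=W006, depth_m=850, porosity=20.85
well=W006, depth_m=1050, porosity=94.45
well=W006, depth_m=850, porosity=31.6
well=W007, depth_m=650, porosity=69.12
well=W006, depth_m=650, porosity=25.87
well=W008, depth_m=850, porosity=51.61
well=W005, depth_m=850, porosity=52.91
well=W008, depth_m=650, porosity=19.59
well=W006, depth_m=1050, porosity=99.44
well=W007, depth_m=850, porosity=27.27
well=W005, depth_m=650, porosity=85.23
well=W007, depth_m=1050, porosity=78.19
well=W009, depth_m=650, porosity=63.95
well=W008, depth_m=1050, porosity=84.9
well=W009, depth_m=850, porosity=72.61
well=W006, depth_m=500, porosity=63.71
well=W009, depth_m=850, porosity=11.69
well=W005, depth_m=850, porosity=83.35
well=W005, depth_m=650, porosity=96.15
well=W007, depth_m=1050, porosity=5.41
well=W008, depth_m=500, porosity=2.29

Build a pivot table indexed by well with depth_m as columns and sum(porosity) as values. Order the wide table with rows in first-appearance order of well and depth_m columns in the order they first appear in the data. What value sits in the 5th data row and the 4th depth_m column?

52.45

With rows in first-appearance order of well, row 5 is well=W006. depth_m columns in first-appearance order: 650, 1050, 500, 850; column 4 is 850.
Long rows with well=W006, depth_m=850: 20.85 + 31.6 = 52.45.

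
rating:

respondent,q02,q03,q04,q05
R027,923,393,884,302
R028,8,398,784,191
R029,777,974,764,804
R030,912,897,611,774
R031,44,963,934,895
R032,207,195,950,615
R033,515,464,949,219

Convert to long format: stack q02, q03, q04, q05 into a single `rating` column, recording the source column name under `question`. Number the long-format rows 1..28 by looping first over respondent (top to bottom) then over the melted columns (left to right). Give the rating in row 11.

28 rows total (7 × 4). Row 11: index ⌊(11-1)/4⌋ = 2 into respondent → R029; (11-1) mod 4 = 2 into the melted columns → q04.
So row 11 is (R029, q04, 764); rating = 764.

764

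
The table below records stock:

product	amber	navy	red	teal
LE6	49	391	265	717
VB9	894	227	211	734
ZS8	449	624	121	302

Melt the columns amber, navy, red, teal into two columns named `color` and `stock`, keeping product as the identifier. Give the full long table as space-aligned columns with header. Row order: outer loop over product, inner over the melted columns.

product  color  stock
LE6      amber  49   
LE6      navy   391  
LE6      red    265  
LE6      teal   717  
VB9      amber  894  
VB9      navy   227  
VB9      red    211  
VB9      teal   734  
ZS8      amber  449  
ZS8      navy   624  
ZS8      red    121  
ZS8      teal   302  

Each (product, column) pair becomes one row: 3 × 4 = 12 rows.
For example, (LE6, amber) → stock=49.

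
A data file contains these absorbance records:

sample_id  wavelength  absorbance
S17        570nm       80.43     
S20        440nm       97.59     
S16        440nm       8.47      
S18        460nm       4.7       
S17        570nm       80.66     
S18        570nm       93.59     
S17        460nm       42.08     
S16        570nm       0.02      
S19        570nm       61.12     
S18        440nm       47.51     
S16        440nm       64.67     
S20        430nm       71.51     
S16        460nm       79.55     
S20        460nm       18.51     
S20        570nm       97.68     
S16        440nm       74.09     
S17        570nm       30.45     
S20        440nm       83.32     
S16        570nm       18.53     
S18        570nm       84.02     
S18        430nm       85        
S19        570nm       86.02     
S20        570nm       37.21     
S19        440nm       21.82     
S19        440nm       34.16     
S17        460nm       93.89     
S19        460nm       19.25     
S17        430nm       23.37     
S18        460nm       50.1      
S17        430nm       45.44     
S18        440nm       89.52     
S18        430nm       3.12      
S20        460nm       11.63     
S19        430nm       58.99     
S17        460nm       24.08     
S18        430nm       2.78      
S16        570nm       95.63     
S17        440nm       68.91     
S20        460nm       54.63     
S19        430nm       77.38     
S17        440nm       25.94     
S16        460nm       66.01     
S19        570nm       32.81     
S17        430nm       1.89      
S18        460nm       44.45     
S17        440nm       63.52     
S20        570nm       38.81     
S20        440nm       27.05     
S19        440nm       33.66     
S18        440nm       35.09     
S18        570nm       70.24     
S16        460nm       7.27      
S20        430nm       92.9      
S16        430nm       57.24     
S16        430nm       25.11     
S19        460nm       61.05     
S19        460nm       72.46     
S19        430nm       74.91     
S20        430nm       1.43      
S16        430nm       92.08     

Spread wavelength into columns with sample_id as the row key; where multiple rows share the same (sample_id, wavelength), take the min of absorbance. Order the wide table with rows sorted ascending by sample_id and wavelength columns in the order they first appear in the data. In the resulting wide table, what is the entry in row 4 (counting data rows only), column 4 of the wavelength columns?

With rows sorted ascending by sample_id, row 4 is sample_id=S19. wavelength columns in first-appearance order: 570nm, 440nm, 460nm, 430nm; column 4 is 430nm.
Long rows with sample_id=S19, wavelength=430nm: min(58.99, 77.38, 74.91) = 58.99.

58.99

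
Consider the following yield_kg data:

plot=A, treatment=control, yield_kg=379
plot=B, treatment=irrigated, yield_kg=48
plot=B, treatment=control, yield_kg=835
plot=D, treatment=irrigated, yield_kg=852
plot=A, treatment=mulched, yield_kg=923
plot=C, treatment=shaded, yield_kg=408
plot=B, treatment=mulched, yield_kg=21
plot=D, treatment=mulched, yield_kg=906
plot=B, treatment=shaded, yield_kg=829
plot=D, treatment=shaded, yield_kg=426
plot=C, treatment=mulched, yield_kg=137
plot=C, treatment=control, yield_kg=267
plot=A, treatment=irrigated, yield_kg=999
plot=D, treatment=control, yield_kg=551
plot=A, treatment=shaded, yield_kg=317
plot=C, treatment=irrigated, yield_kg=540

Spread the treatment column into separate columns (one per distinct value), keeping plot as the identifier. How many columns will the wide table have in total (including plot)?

1 column for plot plus 4 distinct treatment values → 5 columns.

5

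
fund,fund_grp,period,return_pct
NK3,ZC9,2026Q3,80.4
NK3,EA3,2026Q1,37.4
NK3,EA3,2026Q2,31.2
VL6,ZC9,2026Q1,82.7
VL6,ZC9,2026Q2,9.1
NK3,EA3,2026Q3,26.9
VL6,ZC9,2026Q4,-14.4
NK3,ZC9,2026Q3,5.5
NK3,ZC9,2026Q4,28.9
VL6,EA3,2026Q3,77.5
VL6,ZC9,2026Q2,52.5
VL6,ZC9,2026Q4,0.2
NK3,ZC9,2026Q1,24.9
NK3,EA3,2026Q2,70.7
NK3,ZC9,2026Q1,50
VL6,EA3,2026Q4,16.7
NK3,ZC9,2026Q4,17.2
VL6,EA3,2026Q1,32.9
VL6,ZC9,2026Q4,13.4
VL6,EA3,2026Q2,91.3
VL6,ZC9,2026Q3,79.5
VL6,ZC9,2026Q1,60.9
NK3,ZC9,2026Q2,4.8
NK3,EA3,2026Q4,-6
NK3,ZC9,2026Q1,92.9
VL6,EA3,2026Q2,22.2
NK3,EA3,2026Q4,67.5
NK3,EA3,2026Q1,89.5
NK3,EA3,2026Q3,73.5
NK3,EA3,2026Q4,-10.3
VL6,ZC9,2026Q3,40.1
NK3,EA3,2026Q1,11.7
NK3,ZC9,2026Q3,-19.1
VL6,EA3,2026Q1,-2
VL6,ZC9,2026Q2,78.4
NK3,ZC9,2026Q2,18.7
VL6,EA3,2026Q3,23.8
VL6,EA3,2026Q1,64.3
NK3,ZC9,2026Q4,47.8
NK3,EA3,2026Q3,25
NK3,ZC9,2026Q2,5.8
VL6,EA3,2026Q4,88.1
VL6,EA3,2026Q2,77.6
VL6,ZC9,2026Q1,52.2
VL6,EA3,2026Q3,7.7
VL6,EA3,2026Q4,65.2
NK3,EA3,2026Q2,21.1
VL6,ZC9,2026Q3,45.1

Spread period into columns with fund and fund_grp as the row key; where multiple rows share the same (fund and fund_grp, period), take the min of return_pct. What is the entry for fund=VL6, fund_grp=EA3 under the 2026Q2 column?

Rows with fund=VL6, fund_grp=EA3 and period=2026Q2: return_pct values are 91.3, 22.2, 77.6.
min(91.3, 22.2, 77.6) = 22.2.

22.2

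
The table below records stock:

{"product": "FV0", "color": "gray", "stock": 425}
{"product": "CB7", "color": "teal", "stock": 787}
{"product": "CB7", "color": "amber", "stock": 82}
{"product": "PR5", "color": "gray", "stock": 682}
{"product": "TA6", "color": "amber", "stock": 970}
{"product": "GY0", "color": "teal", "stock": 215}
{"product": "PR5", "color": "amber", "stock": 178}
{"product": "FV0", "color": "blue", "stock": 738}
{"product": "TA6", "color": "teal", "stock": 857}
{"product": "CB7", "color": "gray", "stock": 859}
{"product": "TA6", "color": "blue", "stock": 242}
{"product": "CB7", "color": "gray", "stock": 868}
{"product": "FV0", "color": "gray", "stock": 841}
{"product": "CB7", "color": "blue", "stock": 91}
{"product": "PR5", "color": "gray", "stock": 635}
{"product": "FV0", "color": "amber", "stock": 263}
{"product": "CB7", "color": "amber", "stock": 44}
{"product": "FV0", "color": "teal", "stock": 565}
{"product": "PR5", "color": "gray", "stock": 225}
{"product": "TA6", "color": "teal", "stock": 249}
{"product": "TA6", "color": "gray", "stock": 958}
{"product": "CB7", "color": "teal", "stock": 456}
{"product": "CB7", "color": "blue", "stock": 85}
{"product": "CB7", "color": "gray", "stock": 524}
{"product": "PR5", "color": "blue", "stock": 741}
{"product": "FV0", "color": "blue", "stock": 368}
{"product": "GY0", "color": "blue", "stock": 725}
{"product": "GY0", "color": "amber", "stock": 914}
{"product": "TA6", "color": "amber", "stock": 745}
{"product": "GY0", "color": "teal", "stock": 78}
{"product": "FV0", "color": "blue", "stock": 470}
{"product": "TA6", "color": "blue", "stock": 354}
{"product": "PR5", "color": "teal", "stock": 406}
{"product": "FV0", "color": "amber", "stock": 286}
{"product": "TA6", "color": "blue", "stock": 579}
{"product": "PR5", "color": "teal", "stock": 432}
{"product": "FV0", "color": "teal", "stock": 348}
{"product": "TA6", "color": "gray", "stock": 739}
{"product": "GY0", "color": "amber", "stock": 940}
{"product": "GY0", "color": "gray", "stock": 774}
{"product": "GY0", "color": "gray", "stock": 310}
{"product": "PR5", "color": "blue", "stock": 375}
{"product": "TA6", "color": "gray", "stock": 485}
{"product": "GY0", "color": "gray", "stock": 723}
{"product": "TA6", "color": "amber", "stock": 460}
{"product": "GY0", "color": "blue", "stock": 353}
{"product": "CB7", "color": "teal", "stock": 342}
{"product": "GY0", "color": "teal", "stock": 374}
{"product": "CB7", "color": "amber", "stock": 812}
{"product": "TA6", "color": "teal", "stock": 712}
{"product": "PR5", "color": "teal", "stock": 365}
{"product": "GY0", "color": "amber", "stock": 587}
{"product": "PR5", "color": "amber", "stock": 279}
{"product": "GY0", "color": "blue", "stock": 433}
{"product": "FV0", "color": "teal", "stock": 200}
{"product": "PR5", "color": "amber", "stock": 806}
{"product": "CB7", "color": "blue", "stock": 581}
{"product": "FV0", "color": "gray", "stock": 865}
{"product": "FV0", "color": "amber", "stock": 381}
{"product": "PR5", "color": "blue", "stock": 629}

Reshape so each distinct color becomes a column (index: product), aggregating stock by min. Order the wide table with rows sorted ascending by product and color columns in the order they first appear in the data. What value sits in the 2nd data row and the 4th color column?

With rows sorted ascending by product, row 2 is product=FV0. color columns in first-appearance order: gray, teal, amber, blue; column 4 is blue.
Long rows with product=FV0, color=blue: min(738, 368, 470) = 368.

368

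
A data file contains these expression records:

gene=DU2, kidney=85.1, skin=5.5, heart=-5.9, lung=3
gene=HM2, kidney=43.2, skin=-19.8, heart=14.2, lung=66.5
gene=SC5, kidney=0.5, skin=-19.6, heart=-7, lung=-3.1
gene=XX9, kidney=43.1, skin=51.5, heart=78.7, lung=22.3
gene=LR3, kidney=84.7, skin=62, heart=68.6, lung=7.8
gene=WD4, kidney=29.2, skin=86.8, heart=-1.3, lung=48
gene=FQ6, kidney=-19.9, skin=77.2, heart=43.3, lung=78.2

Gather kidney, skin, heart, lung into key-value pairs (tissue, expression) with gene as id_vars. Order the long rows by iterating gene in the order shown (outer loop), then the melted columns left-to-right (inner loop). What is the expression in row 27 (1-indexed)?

28 rows total (7 × 4). Row 27: index ⌊(27-1)/4⌋ = 6 into gene → FQ6; (27-1) mod 4 = 2 into the melted columns → heart.
So row 27 is (FQ6, heart, 43.3); expression = 43.3.

43.3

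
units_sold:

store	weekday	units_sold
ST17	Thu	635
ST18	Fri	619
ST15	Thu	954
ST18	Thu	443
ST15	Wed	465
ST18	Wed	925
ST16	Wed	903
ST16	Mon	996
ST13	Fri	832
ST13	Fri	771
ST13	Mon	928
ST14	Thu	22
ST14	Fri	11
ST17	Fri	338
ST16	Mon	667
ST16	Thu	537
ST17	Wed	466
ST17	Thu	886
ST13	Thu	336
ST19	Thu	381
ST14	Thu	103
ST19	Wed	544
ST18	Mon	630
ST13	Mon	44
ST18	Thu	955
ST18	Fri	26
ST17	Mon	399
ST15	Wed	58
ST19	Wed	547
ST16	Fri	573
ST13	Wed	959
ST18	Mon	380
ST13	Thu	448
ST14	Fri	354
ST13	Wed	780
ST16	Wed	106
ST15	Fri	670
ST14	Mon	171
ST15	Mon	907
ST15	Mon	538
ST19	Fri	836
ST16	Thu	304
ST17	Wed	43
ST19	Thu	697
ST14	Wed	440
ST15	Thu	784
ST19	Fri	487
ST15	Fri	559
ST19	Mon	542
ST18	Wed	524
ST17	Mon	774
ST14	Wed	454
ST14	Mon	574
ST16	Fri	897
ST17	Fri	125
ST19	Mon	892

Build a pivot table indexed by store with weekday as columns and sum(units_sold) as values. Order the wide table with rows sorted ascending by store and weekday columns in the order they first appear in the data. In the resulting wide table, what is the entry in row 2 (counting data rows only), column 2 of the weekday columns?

365

With rows sorted ascending by store, row 2 is store=ST14. weekday columns in first-appearance order: Thu, Fri, Wed, Mon; column 2 is Fri.
Long rows with store=ST14, weekday=Fri: 11 + 354 = 365.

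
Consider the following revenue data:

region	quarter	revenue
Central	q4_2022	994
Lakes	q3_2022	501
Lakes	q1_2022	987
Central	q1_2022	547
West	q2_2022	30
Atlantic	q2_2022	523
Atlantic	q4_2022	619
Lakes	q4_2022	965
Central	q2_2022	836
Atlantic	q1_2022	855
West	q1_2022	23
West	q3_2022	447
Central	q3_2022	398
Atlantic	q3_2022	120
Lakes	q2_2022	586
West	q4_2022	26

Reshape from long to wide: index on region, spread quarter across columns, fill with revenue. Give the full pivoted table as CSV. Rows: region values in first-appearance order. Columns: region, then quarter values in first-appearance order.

region,q4_2022,q3_2022,q1_2022,q2_2022
Central,994,398,547,836
Lakes,965,501,987,586
West,26,447,23,30
Atlantic,619,120,855,523

Columns: region plus the 4 distinct quarter values (q4_2022, q3_2022, q1_2022, q2_2022).
For example, row Central column q4_2022 takes revenue=994 from the long row (Central, q4_2022).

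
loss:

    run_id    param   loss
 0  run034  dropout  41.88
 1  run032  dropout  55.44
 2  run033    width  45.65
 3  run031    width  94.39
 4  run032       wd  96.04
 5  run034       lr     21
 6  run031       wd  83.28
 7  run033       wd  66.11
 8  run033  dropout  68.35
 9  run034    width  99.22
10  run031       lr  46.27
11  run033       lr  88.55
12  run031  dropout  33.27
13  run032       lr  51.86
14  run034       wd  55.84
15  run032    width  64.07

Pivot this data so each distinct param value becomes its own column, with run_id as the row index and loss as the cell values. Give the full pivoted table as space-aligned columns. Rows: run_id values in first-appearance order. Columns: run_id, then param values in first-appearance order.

Columns: run_id plus the 4 distinct param values (dropout, width, wd, lr).
For example, row run034 column dropout takes loss=41.88 from the long row (run034, dropout).

run_id  dropout  width  wd     lr   
run034  41.88    99.22  55.84  21   
run032  55.44    64.07  96.04  51.86
run033  68.35    45.65  66.11  88.55
run031  33.27    94.39  83.28  46.27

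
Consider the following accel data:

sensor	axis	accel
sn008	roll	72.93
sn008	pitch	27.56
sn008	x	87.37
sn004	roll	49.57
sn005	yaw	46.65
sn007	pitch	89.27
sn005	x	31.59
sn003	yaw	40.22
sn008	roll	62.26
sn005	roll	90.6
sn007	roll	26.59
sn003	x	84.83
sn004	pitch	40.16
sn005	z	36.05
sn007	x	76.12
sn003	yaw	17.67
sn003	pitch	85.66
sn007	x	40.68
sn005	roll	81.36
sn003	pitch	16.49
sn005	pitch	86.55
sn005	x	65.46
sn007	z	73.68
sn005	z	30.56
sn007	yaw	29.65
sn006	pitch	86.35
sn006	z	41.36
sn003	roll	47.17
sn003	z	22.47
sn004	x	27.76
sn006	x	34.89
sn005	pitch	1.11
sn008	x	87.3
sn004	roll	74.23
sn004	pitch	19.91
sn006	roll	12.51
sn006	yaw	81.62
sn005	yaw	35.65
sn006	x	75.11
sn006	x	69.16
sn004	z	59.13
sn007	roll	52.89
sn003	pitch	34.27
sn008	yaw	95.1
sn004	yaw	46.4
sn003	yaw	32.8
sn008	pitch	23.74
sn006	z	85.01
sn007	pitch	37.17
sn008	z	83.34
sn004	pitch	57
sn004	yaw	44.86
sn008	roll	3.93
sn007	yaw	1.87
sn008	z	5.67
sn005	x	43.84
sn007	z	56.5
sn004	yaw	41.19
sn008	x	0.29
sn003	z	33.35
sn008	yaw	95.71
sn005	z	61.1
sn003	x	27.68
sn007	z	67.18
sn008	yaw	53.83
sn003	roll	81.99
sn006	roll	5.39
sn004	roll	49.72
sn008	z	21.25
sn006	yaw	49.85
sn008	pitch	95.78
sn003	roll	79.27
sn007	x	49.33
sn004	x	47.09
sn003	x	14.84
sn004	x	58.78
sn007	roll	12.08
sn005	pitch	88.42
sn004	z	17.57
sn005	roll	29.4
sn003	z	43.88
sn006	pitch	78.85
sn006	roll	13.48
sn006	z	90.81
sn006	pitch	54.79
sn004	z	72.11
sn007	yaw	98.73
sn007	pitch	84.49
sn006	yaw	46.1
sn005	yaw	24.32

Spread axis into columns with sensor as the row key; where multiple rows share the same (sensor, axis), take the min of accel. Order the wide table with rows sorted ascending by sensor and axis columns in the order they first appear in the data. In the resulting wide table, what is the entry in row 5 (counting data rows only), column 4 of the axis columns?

With rows sorted ascending by sensor, row 5 is sensor=sn007. axis columns in first-appearance order: roll, pitch, x, yaw, z; column 4 is yaw.
Long rows with sensor=sn007, axis=yaw: min(29.65, 1.87, 98.73) = 1.87.

1.87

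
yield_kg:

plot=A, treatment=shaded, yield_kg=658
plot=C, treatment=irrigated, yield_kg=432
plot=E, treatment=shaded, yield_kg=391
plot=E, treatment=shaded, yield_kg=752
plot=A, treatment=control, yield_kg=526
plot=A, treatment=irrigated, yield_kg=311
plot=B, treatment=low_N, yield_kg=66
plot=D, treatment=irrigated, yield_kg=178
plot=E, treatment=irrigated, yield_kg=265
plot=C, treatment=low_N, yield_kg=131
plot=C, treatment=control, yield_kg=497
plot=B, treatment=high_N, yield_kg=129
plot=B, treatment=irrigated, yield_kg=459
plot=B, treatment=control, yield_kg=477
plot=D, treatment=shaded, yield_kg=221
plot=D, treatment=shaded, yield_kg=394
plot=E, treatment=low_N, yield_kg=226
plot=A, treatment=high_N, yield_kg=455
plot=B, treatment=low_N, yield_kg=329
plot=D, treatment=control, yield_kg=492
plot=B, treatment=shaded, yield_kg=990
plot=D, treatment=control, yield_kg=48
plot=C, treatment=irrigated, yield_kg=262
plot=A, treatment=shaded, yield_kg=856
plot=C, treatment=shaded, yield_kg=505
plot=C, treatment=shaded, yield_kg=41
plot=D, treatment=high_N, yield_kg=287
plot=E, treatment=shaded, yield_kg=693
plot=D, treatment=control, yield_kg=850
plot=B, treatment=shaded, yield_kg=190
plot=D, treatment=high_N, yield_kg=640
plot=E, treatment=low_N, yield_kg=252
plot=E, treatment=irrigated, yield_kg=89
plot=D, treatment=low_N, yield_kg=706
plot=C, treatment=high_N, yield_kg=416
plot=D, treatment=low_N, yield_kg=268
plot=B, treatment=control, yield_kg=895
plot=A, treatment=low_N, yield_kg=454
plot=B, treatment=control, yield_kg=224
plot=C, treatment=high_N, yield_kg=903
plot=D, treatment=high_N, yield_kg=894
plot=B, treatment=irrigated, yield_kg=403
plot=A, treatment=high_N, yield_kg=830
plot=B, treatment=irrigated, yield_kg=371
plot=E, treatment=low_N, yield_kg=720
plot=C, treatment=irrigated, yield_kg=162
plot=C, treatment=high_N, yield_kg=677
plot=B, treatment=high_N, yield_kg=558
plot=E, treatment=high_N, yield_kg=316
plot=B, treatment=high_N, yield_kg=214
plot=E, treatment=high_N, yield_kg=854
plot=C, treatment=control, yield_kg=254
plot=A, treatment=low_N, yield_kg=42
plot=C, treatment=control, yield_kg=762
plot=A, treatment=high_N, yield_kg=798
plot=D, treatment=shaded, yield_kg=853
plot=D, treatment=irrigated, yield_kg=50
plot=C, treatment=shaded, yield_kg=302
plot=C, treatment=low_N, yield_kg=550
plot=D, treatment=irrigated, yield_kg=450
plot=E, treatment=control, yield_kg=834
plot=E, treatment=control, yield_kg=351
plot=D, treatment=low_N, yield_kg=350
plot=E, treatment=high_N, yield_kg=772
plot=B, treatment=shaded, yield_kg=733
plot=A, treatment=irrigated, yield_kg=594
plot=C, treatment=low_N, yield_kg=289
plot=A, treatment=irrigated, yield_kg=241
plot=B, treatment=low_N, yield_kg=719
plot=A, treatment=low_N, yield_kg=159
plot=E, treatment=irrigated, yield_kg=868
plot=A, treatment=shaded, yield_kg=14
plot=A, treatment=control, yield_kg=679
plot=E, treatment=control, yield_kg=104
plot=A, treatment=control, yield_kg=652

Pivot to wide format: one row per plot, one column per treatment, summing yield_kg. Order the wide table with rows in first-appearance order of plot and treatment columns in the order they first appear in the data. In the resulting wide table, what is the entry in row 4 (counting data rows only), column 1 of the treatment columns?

1913

With rows in first-appearance order of plot, row 4 is plot=B. treatment columns in first-appearance order: shaded, irrigated, control, low_N, high_N; column 1 is shaded.
Long rows with plot=B, treatment=shaded: 990 + 190 + 733 = 1913.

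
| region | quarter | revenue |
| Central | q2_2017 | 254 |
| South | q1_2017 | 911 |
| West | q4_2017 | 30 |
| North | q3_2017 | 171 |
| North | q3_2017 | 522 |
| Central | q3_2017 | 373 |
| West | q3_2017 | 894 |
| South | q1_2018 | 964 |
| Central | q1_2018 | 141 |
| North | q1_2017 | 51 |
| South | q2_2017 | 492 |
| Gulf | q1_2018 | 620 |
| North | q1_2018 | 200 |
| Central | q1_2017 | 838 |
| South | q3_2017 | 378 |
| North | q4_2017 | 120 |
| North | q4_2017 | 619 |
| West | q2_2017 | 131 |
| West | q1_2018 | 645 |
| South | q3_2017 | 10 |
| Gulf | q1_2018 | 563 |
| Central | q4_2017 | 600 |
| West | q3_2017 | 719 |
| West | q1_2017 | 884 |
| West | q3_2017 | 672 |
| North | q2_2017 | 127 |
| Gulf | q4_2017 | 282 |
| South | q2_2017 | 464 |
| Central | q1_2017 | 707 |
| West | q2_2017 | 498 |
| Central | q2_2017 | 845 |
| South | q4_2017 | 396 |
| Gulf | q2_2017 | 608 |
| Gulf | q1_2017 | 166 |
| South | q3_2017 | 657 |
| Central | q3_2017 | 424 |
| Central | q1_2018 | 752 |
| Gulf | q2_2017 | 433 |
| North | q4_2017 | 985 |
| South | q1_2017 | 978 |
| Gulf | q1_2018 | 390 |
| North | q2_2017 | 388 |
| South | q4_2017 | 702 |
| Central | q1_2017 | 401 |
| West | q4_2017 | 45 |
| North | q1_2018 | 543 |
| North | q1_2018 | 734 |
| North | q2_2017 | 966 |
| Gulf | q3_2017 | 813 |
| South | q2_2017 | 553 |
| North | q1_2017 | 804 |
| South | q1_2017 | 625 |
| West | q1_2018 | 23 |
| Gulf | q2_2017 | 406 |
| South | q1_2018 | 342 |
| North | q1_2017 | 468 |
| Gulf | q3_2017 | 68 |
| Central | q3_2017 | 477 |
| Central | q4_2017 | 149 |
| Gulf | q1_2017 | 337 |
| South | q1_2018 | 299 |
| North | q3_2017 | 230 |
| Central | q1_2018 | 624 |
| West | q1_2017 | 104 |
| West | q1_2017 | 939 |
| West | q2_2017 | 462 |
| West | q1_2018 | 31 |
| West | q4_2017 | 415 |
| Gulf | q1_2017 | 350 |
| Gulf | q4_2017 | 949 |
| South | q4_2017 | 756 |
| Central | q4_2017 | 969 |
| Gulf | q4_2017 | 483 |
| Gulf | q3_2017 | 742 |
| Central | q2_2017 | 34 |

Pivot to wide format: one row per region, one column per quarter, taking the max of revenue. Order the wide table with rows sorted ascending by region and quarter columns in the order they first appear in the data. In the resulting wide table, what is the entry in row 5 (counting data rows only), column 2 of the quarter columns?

With rows sorted ascending by region, row 5 is region=West. quarter columns in first-appearance order: q2_2017, q1_2017, q4_2017, q3_2017, q1_2018; column 2 is q1_2017.
Long rows with region=West, quarter=q1_2017: max(884, 104, 939) = 939.

939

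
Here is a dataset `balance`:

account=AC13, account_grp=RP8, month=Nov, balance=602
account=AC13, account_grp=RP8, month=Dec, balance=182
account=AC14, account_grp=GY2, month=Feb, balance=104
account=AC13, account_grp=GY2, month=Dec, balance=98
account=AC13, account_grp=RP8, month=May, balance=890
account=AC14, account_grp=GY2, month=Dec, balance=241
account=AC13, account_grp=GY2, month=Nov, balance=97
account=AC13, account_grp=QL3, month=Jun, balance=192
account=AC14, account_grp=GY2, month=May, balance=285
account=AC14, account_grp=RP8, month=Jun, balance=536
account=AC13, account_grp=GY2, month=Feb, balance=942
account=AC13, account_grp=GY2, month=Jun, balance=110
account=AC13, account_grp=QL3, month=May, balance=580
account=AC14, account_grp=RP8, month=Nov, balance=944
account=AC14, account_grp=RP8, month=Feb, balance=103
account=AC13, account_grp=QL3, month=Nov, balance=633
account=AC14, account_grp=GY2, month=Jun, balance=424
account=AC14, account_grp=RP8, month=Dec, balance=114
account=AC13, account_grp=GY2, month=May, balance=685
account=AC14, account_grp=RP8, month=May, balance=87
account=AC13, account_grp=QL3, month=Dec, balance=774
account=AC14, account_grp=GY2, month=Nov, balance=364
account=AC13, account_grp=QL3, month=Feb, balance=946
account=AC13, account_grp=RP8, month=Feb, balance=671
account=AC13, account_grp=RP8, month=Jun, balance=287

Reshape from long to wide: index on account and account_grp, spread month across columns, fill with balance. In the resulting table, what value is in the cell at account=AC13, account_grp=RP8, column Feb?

671

Wide layout: rows indexed by account and account_grp, columns are the 5 distinct month values (Nov, Dec, Feb, May, Jun).
Cell (account=AC13, account_grp=RP8, month=Feb) draws from the long row where account=AC13, account_grp=RP8 and month=Feb, which has balance=671.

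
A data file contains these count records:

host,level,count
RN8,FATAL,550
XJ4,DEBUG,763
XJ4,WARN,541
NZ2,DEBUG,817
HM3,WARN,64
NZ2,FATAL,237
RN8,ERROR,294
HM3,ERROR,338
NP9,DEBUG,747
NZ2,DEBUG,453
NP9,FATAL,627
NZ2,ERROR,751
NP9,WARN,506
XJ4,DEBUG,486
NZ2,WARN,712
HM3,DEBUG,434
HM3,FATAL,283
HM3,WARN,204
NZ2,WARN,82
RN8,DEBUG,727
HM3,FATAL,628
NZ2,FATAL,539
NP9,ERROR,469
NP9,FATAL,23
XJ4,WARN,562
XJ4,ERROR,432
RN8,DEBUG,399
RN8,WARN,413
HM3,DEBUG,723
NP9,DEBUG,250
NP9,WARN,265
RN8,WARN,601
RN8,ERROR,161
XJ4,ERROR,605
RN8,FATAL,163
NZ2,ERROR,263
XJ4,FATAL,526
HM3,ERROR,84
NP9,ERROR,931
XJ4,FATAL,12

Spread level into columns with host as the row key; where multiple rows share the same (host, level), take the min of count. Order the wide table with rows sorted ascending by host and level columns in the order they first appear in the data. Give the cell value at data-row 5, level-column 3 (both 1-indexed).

541

With rows sorted ascending by host, row 5 is host=XJ4. level columns in first-appearance order: FATAL, DEBUG, WARN, ERROR; column 3 is WARN.
Long rows with host=XJ4, level=WARN: min(541, 562) = 541.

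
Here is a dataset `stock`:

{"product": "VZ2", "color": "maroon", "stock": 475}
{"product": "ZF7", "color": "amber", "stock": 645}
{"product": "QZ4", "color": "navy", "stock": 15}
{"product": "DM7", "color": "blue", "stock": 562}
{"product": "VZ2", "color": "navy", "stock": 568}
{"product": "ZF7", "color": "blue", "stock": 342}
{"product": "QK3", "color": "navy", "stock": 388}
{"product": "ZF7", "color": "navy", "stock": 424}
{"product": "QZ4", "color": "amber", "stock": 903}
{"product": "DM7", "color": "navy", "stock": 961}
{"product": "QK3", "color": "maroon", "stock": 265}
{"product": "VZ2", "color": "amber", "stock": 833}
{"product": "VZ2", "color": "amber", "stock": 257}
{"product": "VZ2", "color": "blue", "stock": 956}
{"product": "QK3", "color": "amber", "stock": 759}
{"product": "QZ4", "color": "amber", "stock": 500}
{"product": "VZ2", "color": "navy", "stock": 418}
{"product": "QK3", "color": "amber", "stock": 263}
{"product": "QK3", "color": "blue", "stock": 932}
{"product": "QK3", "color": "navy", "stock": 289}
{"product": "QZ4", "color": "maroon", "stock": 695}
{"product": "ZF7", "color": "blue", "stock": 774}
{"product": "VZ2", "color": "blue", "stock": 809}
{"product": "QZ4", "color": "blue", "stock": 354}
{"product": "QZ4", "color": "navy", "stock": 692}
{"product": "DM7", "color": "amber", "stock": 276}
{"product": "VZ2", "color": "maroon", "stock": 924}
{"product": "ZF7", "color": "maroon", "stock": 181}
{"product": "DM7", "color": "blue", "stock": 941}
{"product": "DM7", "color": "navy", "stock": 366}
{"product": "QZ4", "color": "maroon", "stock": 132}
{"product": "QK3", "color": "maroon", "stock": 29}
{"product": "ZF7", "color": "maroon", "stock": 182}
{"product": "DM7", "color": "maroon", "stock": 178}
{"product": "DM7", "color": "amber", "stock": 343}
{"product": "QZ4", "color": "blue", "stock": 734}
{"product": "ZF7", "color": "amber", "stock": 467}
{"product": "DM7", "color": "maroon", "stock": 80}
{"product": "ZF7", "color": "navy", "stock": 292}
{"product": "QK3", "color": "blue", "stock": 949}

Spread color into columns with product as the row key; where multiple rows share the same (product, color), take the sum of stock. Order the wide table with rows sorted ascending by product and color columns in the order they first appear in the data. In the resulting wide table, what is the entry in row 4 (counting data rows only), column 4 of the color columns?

With rows sorted ascending by product, row 4 is product=VZ2. color columns in first-appearance order: maroon, amber, navy, blue; column 4 is blue.
Long rows with product=VZ2, color=blue: 956 + 809 = 1765.

1765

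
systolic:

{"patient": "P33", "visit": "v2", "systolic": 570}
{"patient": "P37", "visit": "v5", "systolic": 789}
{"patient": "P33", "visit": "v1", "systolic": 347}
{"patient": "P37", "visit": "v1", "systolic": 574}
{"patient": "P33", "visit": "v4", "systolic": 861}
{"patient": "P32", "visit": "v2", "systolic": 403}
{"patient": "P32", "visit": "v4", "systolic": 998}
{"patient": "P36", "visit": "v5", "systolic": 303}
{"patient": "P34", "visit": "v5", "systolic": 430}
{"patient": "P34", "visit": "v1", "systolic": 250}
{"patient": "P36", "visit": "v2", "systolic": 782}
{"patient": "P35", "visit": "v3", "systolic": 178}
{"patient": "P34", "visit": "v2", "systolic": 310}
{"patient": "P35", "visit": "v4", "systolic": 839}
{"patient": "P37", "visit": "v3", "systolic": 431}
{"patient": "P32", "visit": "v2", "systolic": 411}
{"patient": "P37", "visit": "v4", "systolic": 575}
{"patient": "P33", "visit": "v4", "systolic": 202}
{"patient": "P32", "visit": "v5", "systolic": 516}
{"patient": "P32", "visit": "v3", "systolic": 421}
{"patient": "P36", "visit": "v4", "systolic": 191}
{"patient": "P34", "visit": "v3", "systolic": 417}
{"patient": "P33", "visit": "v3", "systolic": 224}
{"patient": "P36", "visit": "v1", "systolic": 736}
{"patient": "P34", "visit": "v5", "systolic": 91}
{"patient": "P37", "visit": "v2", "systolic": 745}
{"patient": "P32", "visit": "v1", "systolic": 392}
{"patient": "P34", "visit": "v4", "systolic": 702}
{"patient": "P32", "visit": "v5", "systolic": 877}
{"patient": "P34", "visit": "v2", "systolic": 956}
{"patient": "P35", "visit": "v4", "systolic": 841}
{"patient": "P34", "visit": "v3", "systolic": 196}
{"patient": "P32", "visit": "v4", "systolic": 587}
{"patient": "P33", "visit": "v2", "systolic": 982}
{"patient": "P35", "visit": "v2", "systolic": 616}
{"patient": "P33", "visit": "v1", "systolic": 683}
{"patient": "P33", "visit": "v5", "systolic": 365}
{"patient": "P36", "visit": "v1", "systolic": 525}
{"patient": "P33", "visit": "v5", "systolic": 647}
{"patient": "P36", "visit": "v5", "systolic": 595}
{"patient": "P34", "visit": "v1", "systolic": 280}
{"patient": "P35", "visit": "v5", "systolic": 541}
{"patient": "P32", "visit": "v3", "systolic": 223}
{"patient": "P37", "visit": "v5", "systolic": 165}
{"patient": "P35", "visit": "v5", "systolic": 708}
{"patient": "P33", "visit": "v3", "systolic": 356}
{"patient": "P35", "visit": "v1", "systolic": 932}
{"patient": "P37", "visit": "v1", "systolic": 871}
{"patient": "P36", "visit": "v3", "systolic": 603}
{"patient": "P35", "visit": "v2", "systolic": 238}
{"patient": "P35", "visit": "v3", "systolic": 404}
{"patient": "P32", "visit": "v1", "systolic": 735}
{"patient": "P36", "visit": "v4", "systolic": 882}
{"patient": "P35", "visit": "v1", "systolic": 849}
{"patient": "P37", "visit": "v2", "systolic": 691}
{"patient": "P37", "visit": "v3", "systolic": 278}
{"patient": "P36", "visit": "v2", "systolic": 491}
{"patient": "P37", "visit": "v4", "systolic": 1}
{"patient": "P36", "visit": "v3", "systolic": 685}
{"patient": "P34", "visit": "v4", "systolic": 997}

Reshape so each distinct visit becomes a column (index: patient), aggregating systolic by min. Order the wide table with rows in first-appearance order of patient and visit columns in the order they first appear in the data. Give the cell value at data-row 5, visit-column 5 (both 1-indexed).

196

With rows in first-appearance order of patient, row 5 is patient=P34. visit columns in first-appearance order: v2, v5, v1, v4, v3; column 5 is v3.
Long rows with patient=P34, visit=v3: min(417, 196) = 196.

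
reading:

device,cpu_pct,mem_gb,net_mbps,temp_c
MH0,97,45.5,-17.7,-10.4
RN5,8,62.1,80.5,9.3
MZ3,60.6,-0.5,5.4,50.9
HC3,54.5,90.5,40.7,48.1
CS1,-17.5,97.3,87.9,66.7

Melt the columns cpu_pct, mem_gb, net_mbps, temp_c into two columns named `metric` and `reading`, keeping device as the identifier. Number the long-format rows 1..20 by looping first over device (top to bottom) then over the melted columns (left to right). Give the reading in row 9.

60.6

20 rows total (5 × 4). Row 9: index ⌊(9-1)/4⌋ = 2 into device → MZ3; (9-1) mod 4 = 0 into the melted columns → cpu_pct.
So row 9 is (MZ3, cpu_pct, 60.6); reading = 60.6.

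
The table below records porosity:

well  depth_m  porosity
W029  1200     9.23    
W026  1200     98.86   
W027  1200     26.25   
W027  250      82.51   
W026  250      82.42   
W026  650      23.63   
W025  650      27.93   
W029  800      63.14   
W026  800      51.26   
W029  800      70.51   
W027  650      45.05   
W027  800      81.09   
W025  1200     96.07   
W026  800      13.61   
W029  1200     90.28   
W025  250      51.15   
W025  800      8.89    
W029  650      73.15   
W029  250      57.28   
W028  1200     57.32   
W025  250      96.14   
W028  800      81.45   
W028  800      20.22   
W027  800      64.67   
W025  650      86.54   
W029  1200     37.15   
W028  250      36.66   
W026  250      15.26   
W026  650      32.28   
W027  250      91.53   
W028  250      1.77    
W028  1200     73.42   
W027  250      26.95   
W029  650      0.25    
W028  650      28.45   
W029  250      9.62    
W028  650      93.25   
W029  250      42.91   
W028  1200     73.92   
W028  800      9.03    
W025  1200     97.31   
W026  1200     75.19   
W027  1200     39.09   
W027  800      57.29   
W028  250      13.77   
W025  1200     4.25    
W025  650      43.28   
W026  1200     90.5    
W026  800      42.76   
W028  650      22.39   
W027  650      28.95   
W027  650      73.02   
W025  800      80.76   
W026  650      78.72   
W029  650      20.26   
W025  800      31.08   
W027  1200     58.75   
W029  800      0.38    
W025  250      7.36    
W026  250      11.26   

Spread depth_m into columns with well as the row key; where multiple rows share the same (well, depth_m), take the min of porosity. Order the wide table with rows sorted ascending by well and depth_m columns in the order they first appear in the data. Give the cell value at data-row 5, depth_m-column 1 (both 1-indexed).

With rows sorted ascending by well, row 5 is well=W029. depth_m columns in first-appearance order: 1200, 250, 650, 800; column 1 is 1200.
Long rows with well=W029, depth_m=1200: min(9.23, 90.28, 37.15) = 9.23.

9.23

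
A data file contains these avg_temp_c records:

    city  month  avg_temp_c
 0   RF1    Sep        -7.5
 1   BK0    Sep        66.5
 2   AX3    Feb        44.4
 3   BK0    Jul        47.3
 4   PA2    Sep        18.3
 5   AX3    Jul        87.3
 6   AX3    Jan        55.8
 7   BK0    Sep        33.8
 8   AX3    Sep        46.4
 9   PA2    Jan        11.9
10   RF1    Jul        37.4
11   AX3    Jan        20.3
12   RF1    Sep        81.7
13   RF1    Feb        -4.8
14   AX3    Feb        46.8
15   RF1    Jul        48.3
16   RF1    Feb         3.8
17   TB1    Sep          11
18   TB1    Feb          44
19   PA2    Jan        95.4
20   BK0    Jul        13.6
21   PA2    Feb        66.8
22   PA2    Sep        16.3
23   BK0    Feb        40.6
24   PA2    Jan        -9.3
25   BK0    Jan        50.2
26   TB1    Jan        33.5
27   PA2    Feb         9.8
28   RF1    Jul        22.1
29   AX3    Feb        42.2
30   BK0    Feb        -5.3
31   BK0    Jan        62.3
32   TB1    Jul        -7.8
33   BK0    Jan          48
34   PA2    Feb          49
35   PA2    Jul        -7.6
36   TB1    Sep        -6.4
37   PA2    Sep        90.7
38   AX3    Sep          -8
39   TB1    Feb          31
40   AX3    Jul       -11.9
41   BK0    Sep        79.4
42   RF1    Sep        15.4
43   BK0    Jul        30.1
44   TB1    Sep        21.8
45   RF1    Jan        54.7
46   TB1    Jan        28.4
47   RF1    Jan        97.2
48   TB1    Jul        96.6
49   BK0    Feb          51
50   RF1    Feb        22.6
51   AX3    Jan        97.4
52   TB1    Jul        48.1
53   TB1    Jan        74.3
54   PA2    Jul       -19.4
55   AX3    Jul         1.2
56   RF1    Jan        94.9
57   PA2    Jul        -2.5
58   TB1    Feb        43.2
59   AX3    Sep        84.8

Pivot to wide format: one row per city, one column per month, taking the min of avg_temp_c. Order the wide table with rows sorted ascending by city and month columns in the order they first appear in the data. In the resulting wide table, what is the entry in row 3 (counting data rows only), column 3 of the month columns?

-19.4

With rows sorted ascending by city, row 3 is city=PA2. month columns in first-appearance order: Sep, Feb, Jul, Jan; column 3 is Jul.
Long rows with city=PA2, month=Jul: min(-7.6, -19.4, -2.5) = -19.4.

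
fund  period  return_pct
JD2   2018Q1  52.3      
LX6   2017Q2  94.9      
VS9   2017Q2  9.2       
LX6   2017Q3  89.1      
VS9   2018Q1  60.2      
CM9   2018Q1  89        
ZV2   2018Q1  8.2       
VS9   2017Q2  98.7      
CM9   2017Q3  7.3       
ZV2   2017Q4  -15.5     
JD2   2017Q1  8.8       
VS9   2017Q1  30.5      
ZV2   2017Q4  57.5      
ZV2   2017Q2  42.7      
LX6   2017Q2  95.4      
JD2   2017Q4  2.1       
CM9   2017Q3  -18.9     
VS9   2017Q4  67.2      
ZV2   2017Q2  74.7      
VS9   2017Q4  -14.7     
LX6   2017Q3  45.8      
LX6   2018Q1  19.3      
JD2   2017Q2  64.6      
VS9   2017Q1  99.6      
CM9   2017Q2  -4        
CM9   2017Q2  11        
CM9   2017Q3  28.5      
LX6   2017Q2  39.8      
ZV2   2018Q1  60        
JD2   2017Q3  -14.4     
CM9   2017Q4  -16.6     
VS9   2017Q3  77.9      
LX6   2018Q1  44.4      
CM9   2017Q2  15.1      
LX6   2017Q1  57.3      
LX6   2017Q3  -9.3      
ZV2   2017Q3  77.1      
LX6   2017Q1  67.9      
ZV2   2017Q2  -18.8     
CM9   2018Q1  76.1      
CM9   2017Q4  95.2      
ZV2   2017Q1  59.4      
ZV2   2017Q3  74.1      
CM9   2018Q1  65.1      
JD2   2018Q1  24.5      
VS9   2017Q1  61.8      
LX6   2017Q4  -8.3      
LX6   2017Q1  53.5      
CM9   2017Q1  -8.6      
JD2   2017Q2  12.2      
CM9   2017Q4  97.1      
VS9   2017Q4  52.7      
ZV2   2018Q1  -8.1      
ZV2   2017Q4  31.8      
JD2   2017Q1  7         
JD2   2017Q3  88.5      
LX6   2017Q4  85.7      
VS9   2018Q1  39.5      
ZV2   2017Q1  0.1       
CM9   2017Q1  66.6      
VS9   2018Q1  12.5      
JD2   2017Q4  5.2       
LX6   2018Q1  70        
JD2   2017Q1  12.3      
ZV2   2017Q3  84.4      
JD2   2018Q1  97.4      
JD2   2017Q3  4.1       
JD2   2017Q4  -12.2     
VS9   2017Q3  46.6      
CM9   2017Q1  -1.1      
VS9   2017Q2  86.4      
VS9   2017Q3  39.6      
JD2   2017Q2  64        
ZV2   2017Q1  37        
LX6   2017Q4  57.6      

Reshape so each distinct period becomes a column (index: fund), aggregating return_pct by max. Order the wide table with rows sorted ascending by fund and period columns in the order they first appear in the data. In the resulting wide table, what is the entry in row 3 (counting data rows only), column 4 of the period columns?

85.7

With rows sorted ascending by fund, row 3 is fund=LX6. period columns in first-appearance order: 2018Q1, 2017Q2, 2017Q3, 2017Q4, 2017Q1; column 4 is 2017Q4.
Long rows with fund=LX6, period=2017Q4: max(-8.3, 85.7, 57.6) = 85.7.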